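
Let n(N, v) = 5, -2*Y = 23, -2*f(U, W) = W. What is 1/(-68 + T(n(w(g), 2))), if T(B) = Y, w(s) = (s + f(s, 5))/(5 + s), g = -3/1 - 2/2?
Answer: -2/159 ≈ -0.012579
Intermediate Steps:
g = -4 (g = -3*1 - 2*1/2 = -3 - 1 = -4)
f(U, W) = -W/2
Y = -23/2 (Y = -1/2*23 = -23/2 ≈ -11.500)
w(s) = (-5/2 + s)/(5 + s) (w(s) = (s - 1/2*5)/(5 + s) = (s - 5/2)/(5 + s) = (-5/2 + s)/(5 + s))
T(B) = -23/2
1/(-68 + T(n(w(g), 2))) = 1/(-68 - 23/2) = 1/(-159/2) = -2/159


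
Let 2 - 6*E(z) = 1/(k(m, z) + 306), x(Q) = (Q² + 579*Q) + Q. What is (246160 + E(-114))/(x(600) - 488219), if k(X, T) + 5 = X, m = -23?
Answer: 136865145/122198236 ≈ 1.1200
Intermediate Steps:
k(X, T) = -5 + X
x(Q) = Q² + 580*Q
E(z) = 185/556 (E(z) = ⅓ - 1/(6*((-5 - 23) + 306)) = ⅓ - 1/(6*(-28 + 306)) = ⅓ - ⅙/278 = ⅓ - ⅙*1/278 = ⅓ - 1/1668 = 185/556)
(246160 + E(-114))/(x(600) - 488219) = (246160 + 185/556)/(600*(580 + 600) - 488219) = 136865145/(556*(600*1180 - 488219)) = 136865145/(556*(708000 - 488219)) = (136865145/556)/219781 = (136865145/556)*(1/219781) = 136865145/122198236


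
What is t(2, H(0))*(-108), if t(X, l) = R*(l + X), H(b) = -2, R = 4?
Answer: 0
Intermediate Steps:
t(X, l) = 4*X + 4*l (t(X, l) = 4*(l + X) = 4*(X + l) = 4*X + 4*l)
t(2, H(0))*(-108) = (4*2 + 4*(-2))*(-108) = (8 - 8)*(-108) = 0*(-108) = 0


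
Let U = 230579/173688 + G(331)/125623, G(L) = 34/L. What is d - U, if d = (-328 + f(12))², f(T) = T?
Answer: 721166193881791945/7222157723544 ≈ 99855.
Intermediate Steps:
d = 99856 (d = (-328 + 12)² = (-316)² = 99856)
U = 9587760417719/7222157723544 (U = 230579/173688 + (34/331)/125623 = 230579*(1/173688) + (34*(1/331))*(1/125623) = 230579/173688 + (34/331)*(1/125623) = 230579/173688 + 34/41581213 = 9587760417719/7222157723544 ≈ 1.3275)
d - U = 99856 - 1*9587760417719/7222157723544 = 99856 - 9587760417719/7222157723544 = 721166193881791945/7222157723544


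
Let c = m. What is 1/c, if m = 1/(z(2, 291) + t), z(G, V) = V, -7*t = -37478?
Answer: 5645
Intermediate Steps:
t = 5354 (t = -1/7*(-37478) = 5354)
m = 1/5645 (m = 1/(291 + 5354) = 1/5645 ≈ 0.00017715)
c = 1/5645 ≈ 0.00017715
1/c = 1/(1/5645) = 5645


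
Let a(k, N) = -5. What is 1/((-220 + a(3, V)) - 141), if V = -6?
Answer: -1/366 ≈ -0.0027322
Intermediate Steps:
1/((-220 + a(3, V)) - 141) = 1/((-220 - 5) - 141) = 1/(-225 - 141) = 1/(-366) = -1/366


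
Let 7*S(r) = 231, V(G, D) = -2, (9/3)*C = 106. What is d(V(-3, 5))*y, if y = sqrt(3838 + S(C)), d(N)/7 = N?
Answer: -98*sqrt(79) ≈ -871.04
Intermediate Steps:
C = 106/3 (C = (1/3)*106 = 106/3 ≈ 35.333)
d(N) = 7*N
S(r) = 33 (S(r) = (1/7)*231 = 33)
y = 7*sqrt(79) (y = sqrt(3838 + 33) = sqrt(3871) = 7*sqrt(79) ≈ 62.217)
d(V(-3, 5))*y = (7*(-2))*(7*sqrt(79)) = -98*sqrt(79)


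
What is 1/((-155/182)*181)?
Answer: -182/28055 ≈ -0.0064873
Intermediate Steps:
1/((-155/182)*181) = 1/(((1/182)*(-155))*181) = 1/(-155/182*181) = 1/(-28055/182) = -182/28055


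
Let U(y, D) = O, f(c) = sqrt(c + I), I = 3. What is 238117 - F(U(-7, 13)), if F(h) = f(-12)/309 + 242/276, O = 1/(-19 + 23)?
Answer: 32860025/138 - I/103 ≈ 2.3812e+5 - 0.0097087*I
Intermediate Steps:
f(c) = sqrt(3 + c) (f(c) = sqrt(c + 3) = sqrt(3 + c))
O = 1/4 ≈ 0.25000
U(y, D) = 1/4
F(h) = 121/138 + I/103 (F(h) = sqrt(3 - 12)/309 + 242/276 = sqrt(-9)*(1/309) + 242*(1/276) = (3*I)*(1/309) + 121/138 = I/103 + 121/138 = 121/138 + I/103)
238117 - F(U(-7, 13)) = 238117 - (121/138 + I/103) = 238117 + (-121/138 - I/103) = 32860025/138 - I/103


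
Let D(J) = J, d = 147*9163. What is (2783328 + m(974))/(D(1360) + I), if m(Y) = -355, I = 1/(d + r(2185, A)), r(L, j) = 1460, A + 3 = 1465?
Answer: 3752619235633/1833852561 ≈ 2046.3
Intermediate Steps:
A = 1462 (A = -3 + 1465 = 1462)
d = 1346961
I = 1/1348421 (I = 1/(1346961 + 1460) = 1/1348421 ≈ 7.4161e-7)
(2783328 + m(974))/(D(1360) + I) = (2783328 - 355)/(1360 + 1/1348421) = 2782973/(1833852561/1348421) = 2782973*(1348421/1833852561) = 3752619235633/1833852561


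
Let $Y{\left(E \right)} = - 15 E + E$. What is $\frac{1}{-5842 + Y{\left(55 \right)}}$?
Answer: $- \frac{1}{6612} \approx -0.00015124$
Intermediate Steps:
$Y{\left(E \right)} = - 14 E$
$\frac{1}{-5842 + Y{\left(55 \right)}} = \frac{1}{-5842 - 770} = \frac{1}{-6612} = - \frac{1}{6612}$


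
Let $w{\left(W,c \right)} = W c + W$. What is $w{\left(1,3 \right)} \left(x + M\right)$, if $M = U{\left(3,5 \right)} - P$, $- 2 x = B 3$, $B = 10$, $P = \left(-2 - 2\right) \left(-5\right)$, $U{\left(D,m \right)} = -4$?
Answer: $-156$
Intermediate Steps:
$w{\left(W,c \right)} = W + W c$
$P = 20$ ($P = \left(-4\right) \left(-5\right) = 20$)
$x = -15$ ($x = - \frac{10 \cdot 3}{2} = \left(- \frac{1}{2}\right) 30 = -15$)
$M = -24$ ($M = -4 - 20 = -24$)
$w{\left(1,3 \right)} \left(x + M\right) = 1 \left(1 + 3\right) \left(-15 - 24\right) = 1 \cdot 4 \left(-39\right) = 4 \left(-39\right) = -156$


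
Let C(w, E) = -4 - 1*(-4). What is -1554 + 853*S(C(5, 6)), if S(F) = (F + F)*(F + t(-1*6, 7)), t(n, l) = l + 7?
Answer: -1554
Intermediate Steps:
C(w, E) = 0 (C(w, E) = -4 + 4 = 0)
t(n, l) = 7 + l
S(F) = 2*F*(14 + F) (S(F) = (F + F)*(F + (7 + 7)) = (2*F)*(F + 14) = (2*F)*(14 + F) = 2*F*(14 + F))
-1554 + 853*S(C(5, 6)) = -1554 + 853*(2*0*(14 + 0)) = -1554 + 853*(2*0*14) = -1554 + 853*0 = -1554 + 0 = -1554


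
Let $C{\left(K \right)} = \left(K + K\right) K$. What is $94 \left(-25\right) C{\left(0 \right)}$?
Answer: $0$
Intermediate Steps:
$C{\left(K \right)} = 2 K^{2}$ ($C{\left(K \right)} = 2 K K = 2 K^{2}$)
$94 \left(-25\right) C{\left(0 \right)} = 94 \left(-25\right) 2 \cdot 0^{2} = - 2350 \cdot 2 \cdot 0 = \left(-2350\right) 0 = 0$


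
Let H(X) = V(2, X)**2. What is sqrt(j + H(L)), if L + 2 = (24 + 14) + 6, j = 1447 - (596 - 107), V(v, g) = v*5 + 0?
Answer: 23*sqrt(2) ≈ 32.527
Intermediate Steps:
V(v, g) = 5*v (V(v, g) = 5*v + 0 = 5*v)
j = 958 (j = 1447 - 1*489 = 1447 - 489 = 958)
L = 42 (L = -2 + ((24 + 14) + 6) = -2 + (38 + 6) = -2 + 44 = 42)
H(X) = 100 (H(X) = (5*2)**2 = 10**2 = 100)
sqrt(j + H(L)) = sqrt(958 + 100) = sqrt(1058) = 23*sqrt(2)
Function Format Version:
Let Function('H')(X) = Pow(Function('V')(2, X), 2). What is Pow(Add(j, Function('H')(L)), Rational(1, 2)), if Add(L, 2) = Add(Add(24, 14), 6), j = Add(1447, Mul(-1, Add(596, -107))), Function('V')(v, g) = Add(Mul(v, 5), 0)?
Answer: Mul(23, Pow(2, Rational(1, 2))) ≈ 32.527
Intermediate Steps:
Function('V')(v, g) = Mul(5, v) (Function('V')(v, g) = Add(Mul(5, v), 0) = Mul(5, v))
j = 958 (j = Add(1447, Mul(-1, 489)) = Add(1447, -489) = 958)
L = 42 (L = Add(-2, Add(Add(24, 14), 6)) = Add(-2, Add(38, 6)) = Add(-2, 44) = 42)
Function('H')(X) = 100 (Function('H')(X) = Pow(Mul(5, 2), 2) = Pow(10, 2) = 100)
Pow(Add(j, Function('H')(L)), Rational(1, 2)) = Pow(Add(958, 100), Rational(1, 2)) = Pow(1058, Rational(1, 2)) = Mul(23, Pow(2, Rational(1, 2)))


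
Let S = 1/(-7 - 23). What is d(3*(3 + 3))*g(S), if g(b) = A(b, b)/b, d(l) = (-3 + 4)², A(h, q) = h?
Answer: 1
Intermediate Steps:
S = -1/30 (S = 1/(-30) = -1/30 ≈ -0.033333)
d(l) = 1 (d(l) = 1² = 1)
g(b) = 1 (g(b) = b/b = 1)
d(3*(3 + 3))*g(S) = 1*1 = 1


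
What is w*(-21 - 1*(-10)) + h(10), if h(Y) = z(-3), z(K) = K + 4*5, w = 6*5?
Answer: -313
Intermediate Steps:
w = 30
z(K) = 20 + K (z(K) = K + 20 = 20 + K)
h(Y) = 17 (h(Y) = 20 - 3 = 17)
w*(-21 - 1*(-10)) + h(10) = 30*(-21 - 1*(-10)) + 17 = 30*(-21 + 10) + 17 = 30*(-11) + 17 = -330 + 17 = -313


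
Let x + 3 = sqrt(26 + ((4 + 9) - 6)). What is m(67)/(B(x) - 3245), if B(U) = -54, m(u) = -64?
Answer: 64/3299 ≈ 0.019400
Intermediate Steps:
x = -3 + sqrt(33) (x = -3 + sqrt(26 + ((4 + 9) - 6)) = -3 + sqrt(26 + (13 - 6)) = -3 + sqrt(26 + 7) = -3 + sqrt(33) ≈ 2.7446)
m(67)/(B(x) - 3245) = -64/(-54 - 3245) = -64/(-3299) = -64*(-1/3299) = 64/3299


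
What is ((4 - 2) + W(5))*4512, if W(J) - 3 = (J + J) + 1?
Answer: 72192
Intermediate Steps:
W(J) = 4 + 2*J (W(J) = 3 + ((J + J) + 1) = 3 + (2*J + 1) = 3 + (1 + 2*J) = 4 + 2*J)
((4 - 2) + W(5))*4512 = ((4 - 2) + (4 + 2*5))*4512 = (2 + (4 + 10))*4512 = (2 + 14)*4512 = 16*4512 = 72192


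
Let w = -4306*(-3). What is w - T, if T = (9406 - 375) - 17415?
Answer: 21302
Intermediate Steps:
w = 12918
T = -8384 (T = 9031 - 17415 = -8384)
w - T = 12918 - 1*(-8384) = 12918 + 8384 = 21302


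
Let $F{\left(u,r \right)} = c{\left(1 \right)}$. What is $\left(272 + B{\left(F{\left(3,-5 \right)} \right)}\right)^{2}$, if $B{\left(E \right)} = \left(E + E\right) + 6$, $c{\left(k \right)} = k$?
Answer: $78400$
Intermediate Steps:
$F{\left(u,r \right)} = 1$
$B{\left(E \right)} = 6 + 2 E$ ($B{\left(E \right)} = 2 E + 6 = 6 + 2 E$)
$\left(272 + B{\left(F{\left(3,-5 \right)} \right)}\right)^{2} = \left(272 + \left(6 + 2 \cdot 1\right)\right)^{2} = \left(272 + \left(6 + 2\right)\right)^{2} = \left(272 + 8\right)^{2} = 280^{2} = 78400$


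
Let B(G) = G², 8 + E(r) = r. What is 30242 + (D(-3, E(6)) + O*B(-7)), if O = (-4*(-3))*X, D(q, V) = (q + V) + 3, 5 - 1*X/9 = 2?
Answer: 46116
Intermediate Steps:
X = 27 (X = 45 - 9*2 = 45 - 18 = 27)
E(r) = -8 + r
D(q, V) = 3 + V + q (D(q, V) = (V + q) + 3 = 3 + V + q)
O = 324 (O = -4*(-3)*27 = 12*27 = 324)
30242 + (D(-3, E(6)) + O*B(-7)) = 30242 + ((3 + (-8 + 6) - 3) + 324*(-7)²) = 30242 + ((3 - 2 - 3) + 324*49) = 30242 + (-2 + 15876) = 30242 + 15874 = 46116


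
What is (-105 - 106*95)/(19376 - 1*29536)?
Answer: 2035/2032 ≈ 1.0015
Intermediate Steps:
(-105 - 106*95)/(19376 - 1*29536) = (-105 - 10070)/(19376 - 29536) = -10175/(-10160) = -10175*(-1/10160) = 2035/2032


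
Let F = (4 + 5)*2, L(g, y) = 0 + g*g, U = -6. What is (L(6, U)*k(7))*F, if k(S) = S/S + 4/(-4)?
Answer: 0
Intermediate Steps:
L(g, y) = g² (L(g, y) = 0 + g² = g²)
k(S) = 0 (k(S) = 1 + 4*(-¼) = 1 - 1 = 0)
F = 18 (F = 9*2 = 18)
(L(6, U)*k(7))*F = (6²*0)*18 = (36*0)*18 = 0*18 = 0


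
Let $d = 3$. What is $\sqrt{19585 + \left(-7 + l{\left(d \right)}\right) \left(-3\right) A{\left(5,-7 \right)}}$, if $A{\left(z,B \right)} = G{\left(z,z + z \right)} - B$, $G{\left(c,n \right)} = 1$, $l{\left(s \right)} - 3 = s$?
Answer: $\sqrt{19609} \approx 140.03$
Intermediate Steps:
$l{\left(s \right)} = 3 + s$
$A{\left(z,B \right)} = 1 - B$
$\sqrt{19585 + \left(-7 + l{\left(d \right)}\right) \left(-3\right) A{\left(5,-7 \right)}} = \sqrt{19585 + \left(-7 + \left(3 + 3\right)\right) \left(-3\right) \left(1 - -7\right)} = \sqrt{19585 + \left(-7 + 6\right) \left(-3\right) \left(1 + 7\right)} = \sqrt{19585 + \left(-1\right) \left(-3\right) 8} = \sqrt{19585 + 3 \cdot 8} = \sqrt{19585 + 24} = \sqrt{19609}$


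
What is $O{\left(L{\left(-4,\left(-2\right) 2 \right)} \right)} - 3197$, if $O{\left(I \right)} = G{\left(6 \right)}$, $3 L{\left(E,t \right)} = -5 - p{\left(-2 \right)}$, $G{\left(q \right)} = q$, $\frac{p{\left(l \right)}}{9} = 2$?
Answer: $-3191$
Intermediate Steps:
$p{\left(l \right)} = 18$ ($p{\left(l \right)} = 9 \cdot 2 = 18$)
$L{\left(E,t \right)} = - \frac{23}{3}$ ($L{\left(E,t \right)} = \frac{-5 - 18}{3} = \frac{1}{3} \left(-23\right) = - \frac{23}{3}$)
$O{\left(I \right)} = 6$
$O{\left(L{\left(-4,\left(-2\right) 2 \right)} \right)} - 3197 = 6 - 3197 = -3191$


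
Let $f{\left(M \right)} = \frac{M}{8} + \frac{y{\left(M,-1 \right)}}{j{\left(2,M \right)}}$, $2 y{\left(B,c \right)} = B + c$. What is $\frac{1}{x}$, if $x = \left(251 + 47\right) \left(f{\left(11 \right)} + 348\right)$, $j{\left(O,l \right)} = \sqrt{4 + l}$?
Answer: $\frac{6708}{698385499} - \frac{32 \sqrt{15}}{3491927495} \approx 9.5695 \cdot 10^{-6}$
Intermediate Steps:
$y{\left(B,c \right)} = \frac{B}{2} + \frac{c}{2}$ ($y{\left(B,c \right)} = \frac{B + c}{2} = \frac{B}{2} + \frac{c}{2}$)
$f{\left(M \right)} = \frac{M}{8} + \frac{- \frac{1}{2} + \frac{M}{2}}{\sqrt{4 + M}}$ ($f{\left(M \right)} = \frac{M}{8} + \frac{\frac{M}{2} + \frac{1}{2} \left(-1\right)}{\sqrt{4 + M}} = M \frac{1}{8} + \frac{\frac{M}{2} - \frac{1}{2}}{\sqrt{4 + M}} = \frac{M}{8} + \frac{- \frac{1}{2} + \frac{M}{2}}{\sqrt{4 + M}}$)
$x = 103704 + \frac{149 \sqrt{15} \left(40 + 11 \sqrt{15}\right)}{60}$ ($x = \left(251 + 47\right) \left(\frac{-4 + 4 \cdot 11 + 11 \sqrt{4 + 11}}{8 \sqrt{4 + 11}} + 348\right) = 298 \left(\frac{-4 + 44 + 11 \sqrt{15}}{8 \sqrt{15}} + 348\right) = 298 \left(\frac{\frac{\sqrt{15}}{15} \left(40 + 11 \sqrt{15}\right)}{8} + 348\right) = 298 \left(\frac{\sqrt{15} \left(40 + 11 \sqrt{15}\right)}{120} + 348\right) = 298 \left(348 + \frac{\sqrt{15} \left(40 + 11 \sqrt{15}\right)}{120}\right) = 103704 + \frac{149 \sqrt{15} \left(40 + 11 \sqrt{15}\right)}{60} \approx 1.045 \cdot 10^{5}$)
$\frac{1}{x} = \frac{1}{\frac{416455}{4} + \frac{298 \sqrt{15}}{3}}$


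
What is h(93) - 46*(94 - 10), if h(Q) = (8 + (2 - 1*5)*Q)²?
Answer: 69577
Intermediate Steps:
h(Q) = (8 - 3*Q)² (h(Q) = (8 + (2 - 5)*Q)² = (8 - 3*Q)²)
h(93) - 46*(94 - 10) = (-8 + 3*93)² - 46*(94 - 10) = (-8 + 279)² - 46*84 = 271² - 1*3864 = 73441 - 3864 = 69577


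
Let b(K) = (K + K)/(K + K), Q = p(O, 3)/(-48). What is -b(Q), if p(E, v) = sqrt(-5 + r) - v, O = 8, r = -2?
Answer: -1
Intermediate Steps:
p(E, v) = -v + I*sqrt(7) (p(E, v) = sqrt(-5 - 2) - v = sqrt(-7) - v = I*sqrt(7) - v = -v + I*sqrt(7))
Q = 1/16 - I*sqrt(7)/48 (Q = (-1*3 + I*sqrt(7))/(-48) = (-3 + I*sqrt(7))*(-1/48) = 1/16 - I*sqrt(7)/48 ≈ 0.0625 - 0.05512*I)
b(K) = 1 (b(K) = (2*K)/((2*K)) = (2*K)*(1/(2*K)) = 1)
-b(Q) = -1*1 = -1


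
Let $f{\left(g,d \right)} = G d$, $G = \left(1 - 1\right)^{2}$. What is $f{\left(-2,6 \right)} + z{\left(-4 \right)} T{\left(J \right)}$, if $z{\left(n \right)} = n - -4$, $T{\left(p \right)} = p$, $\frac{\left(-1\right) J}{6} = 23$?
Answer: $0$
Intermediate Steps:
$J = -138$ ($J = \left(-6\right) 23 = -138$)
$G = 0$ ($G = 0^{2} = 0$)
$f{\left(g,d \right)} = 0$ ($f{\left(g,d \right)} = 0 d = 0$)
$z{\left(n \right)} = 4 + n$ ($z{\left(n \right)} = n + 4 = 4 + n$)
$f{\left(-2,6 \right)} + z{\left(-4 \right)} T{\left(J \right)} = 0 + \left(4 - 4\right) \left(-138\right) = 0 + 0 \left(-138\right) = 0 + 0 = 0$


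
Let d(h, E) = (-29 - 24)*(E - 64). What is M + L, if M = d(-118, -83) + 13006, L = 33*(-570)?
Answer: 1987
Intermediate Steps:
d(h, E) = 3392 - 53*E (d(h, E) = -53*(-64 + E) = 3392 - 53*E)
L = -18810
M = 20797 (M = (3392 - 53*(-83)) + 13006 = (3392 + 4399) + 13006 = 7791 + 13006 = 20797)
M + L = 20797 - 18810 = 1987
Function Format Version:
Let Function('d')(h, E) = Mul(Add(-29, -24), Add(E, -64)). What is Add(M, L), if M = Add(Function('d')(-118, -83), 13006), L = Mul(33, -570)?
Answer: 1987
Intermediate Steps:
Function('d')(h, E) = Add(3392, Mul(-53, E)) (Function('d')(h, E) = Mul(-53, Add(-64, E)) = Add(3392, Mul(-53, E)))
L = -18810
M = 20797 (M = Add(Add(3392, Mul(-53, -83)), 13006) = Add(Add(3392, 4399), 13006) = Add(7791, 13006) = 20797)
Add(M, L) = Add(20797, -18810) = 1987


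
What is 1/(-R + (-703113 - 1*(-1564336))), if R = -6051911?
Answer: 1/6913134 ≈ 1.4465e-7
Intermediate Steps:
1/(-R + (-703113 - 1*(-1564336))) = 1/(-1*(-6051911) + (-703113 - 1*(-1564336))) = 1/(6051911 + (-703113 + 1564336)) = 1/(6051911 + 861223) = 1/6913134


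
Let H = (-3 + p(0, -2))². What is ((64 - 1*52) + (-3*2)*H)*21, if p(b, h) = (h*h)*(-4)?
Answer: -45234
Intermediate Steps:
p(b, h) = -4*h² (p(b, h) = h²*(-4) = -4*h²)
H = 361 (H = (-3 - 4*(-2)²)² = (-3 - 4*4)² = (-3 - 16)² = (-19)² = 361)
((64 - 1*52) + (-3*2)*H)*21 = ((64 - 1*52) - 3*2*361)*21 = ((64 - 52) - 6*361)*21 = (12 - 2166)*21 = -2154*21 = -45234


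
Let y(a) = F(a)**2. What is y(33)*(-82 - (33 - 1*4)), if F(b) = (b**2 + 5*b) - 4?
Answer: -173437500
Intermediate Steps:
F(b) = -4 + b**2 + 5*b
y(a) = (-4 + a**2 + 5*a)**2
y(33)*(-82 - (33 - 1*4)) = (-4 + 33**2 + 5*33)**2*(-82 - (33 - 1*4)) = (-4 + 1089 + 165)**2*(-82 - (33 - 4)) = 1250**2*(-82 - 1*29) = 1562500*(-82 - 29) = 1562500*(-111) = -173437500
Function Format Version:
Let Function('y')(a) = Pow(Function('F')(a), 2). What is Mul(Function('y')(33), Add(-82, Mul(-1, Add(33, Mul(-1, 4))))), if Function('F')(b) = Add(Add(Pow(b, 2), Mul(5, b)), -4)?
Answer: -173437500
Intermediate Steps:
Function('F')(b) = Add(-4, Pow(b, 2), Mul(5, b))
Function('y')(a) = Pow(Add(-4, Pow(a, 2), Mul(5, a)), 2)
Mul(Function('y')(33), Add(-82, Mul(-1, Add(33, Mul(-1, 4))))) = Mul(Pow(Add(-4, Pow(33, 2), Mul(5, 33)), 2), Add(-82, Mul(-1, Add(33, Mul(-1, 4))))) = Mul(Pow(Add(-4, 1089, 165), 2), Add(-82, Mul(-1, Add(33, -4)))) = Mul(Pow(1250, 2), Add(-82, Mul(-1, 29))) = Mul(1562500, Add(-82, -29)) = Mul(1562500, -111) = -173437500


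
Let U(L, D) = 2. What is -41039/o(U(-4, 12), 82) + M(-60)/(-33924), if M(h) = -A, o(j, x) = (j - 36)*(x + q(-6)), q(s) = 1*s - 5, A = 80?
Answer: 348100039/20473134 ≈ 17.003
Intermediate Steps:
q(s) = -5 + s (q(s) = s - 5 = -5 + s)
o(j, x) = (-36 + j)*(-11 + x) (o(j, x) = (j - 36)*(x + (-5 - 6)) = (-36 + j)*(x - 11) = (-36 + j)*(-11 + x))
M(h) = -80 (M(h) = -1*80 = -80)
-41039/o(U(-4, 12), 82) + M(-60)/(-33924) = -41039/(396 - 36*82 - 11*2 + 2*82) - 80/(-33924) = -41039/(396 - 2952 - 22 + 164) - 80*(-1/33924) = -41039/(-2414) + 20/8481 = -41039*(-1/2414) + 20/8481 = 41039/2414 + 20/8481 = 348100039/20473134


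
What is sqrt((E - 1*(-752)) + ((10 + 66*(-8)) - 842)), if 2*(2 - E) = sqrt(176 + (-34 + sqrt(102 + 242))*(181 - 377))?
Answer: sqrt(-606 - sqrt(2)*sqrt(855 - 49*sqrt(86))) ≈ 25.185*I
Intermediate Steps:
E = 2 - sqrt(6840 - 392*sqrt(86))/2 (E = 2 - sqrt(176 + (-34 + sqrt(102 + 242))*(181 - 377))/2 = 2 - sqrt(176 + (-34 + sqrt(344))*(-196))/2 = 2 - sqrt(176 + (-34 + 2*sqrt(86))*(-196))/2 = 2 - sqrt(176 + (6664 - 392*sqrt(86)))/2 = 2 - sqrt(6840 - 392*sqrt(86))/2 ≈ -26.305)
sqrt((E - 1*(-752)) + ((10 + 66*(-8)) - 842)) = sqrt(((2 - sqrt(1710 - 98*sqrt(86))) - 1*(-752)) + ((10 + 66*(-8)) - 842)) = sqrt(((2 - sqrt(1710 - 98*sqrt(86))) + 752) + ((10 - 528) - 842)) = sqrt((754 - sqrt(1710 - 98*sqrt(86))) + (-518 - 842)) = sqrt((754 - sqrt(1710 - 98*sqrt(86))) - 1360) = sqrt(-606 - sqrt(1710 - 98*sqrt(86)))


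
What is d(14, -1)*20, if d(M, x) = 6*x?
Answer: -120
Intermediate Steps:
d(14, -1)*20 = (6*(-1))*20 = -6*20 = -120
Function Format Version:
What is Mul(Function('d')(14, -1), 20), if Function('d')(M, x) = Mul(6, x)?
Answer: -120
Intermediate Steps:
Mul(Function('d')(14, -1), 20) = Mul(Mul(6, -1), 20) = Mul(-6, 20) = -120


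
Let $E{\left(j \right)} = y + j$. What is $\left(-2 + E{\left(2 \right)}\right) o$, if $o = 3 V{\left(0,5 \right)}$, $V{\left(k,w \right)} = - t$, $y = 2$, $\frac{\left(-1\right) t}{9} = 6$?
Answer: $324$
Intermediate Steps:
$t = -54$ ($t = \left(-9\right) 6 = -54$)
$E{\left(j \right)} = 2 + j$
$V{\left(k,w \right)} = 54$ ($V{\left(k,w \right)} = \left(-1\right) \left(-54\right) = 54$)
$o = 162$ ($o = 3 \cdot 54 = 162$)
$\left(-2 + E{\left(2 \right)}\right) o = \left(-2 + \left(2 + 2\right)\right) 162 = \left(-2 + 4\right) 162 = 2 \cdot 162 = 324$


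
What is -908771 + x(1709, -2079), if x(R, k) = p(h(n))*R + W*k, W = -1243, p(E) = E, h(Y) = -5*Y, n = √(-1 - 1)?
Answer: 1675426 - 8545*I*√2 ≈ 1.6754e+6 - 12084.0*I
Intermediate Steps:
n = I*√2 (n = √(-2) = I*√2 ≈ 1.4142*I)
x(R, k) = -1243*k - 5*I*R*√2 (x(R, k) = (-5*I*√2)*R - 1243*k = -5*I*R*√2 - 1243*k = -1243*k - 5*I*R*√2)
-908771 + x(1709, -2079) = -908771 + (-1243*(-2079) - 5*I*1709*√2) = -908771 + (2584197 - 8545*I*√2) = 1675426 - 8545*I*√2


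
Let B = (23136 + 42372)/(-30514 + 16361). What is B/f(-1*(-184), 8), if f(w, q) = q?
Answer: -16377/28306 ≈ -0.57857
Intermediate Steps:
B = -65508/14153 (B = 65508/(-14153) = 65508*(-1/14153) = -65508/14153 ≈ -4.6286)
B/f(-1*(-184), 8) = -65508/14153/8 = -65508/14153*⅛ = -16377/28306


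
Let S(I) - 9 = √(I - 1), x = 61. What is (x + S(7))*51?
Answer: 3570 + 51*√6 ≈ 3694.9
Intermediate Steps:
S(I) = 9 + √(-1 + I) (S(I) = 9 + √(I - 1) = 9 + √(-1 + I))
(x + S(7))*51 = (61 + (9 + √(-1 + 7)))*51 = (61 + (9 + √6))*51 = (70 + √6)*51 = 3570 + 51*√6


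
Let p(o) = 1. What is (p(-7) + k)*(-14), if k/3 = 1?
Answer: -56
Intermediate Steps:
k = 3 (k = 3*1 = 3)
(p(-7) + k)*(-14) = (1 + 3)*(-14) = 4*(-14) = -56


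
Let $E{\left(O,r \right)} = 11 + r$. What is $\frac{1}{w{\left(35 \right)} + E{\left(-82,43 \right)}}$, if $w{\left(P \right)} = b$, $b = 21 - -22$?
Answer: $\frac{1}{97} \approx 0.010309$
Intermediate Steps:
$b = 43$ ($b = 21 + 22 = 43$)
$w{\left(P \right)} = 43$
$\frac{1}{w{\left(35 \right)} + E{\left(-82,43 \right)}} = \frac{1}{43 + \left(11 + 43\right)} = \frac{1}{43 + 54} = \frac{1}{97}$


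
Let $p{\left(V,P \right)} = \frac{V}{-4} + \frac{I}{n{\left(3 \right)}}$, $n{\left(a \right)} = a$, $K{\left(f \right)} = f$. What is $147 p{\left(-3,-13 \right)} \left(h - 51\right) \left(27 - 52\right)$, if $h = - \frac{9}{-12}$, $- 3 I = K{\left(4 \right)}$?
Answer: $\frac{902825}{16} \approx 56427.0$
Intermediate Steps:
$I = - \frac{4}{3}$ ($I = \left(- \frac{1}{3}\right) 4 = - \frac{4}{3} \approx -1.3333$)
$h = \frac{3}{4}$ ($h = \left(-9\right) \left(- \frac{1}{12}\right) = \frac{3}{4} \approx 0.75$)
$p{\left(V,P \right)} = - \frac{4}{9} - \frac{V}{4}$ ($p{\left(V,P \right)} = \frac{V}{-4} - \frac{4}{3 \cdot 3} = V \left(- \frac{1}{4}\right) - \frac{4}{9} = - \frac{V}{4} - \frac{4}{9} = - \frac{4}{9} - \frac{V}{4}$)
$147 p{\left(-3,-13 \right)} \left(h - 51\right) \left(27 - 52\right) = 147 \left(- \frac{4}{9} - - \frac{3}{4}\right) \left(\frac{3}{4} - 51\right) \left(27 - 52\right) = 147 \left(- \frac{4}{9} + \frac{3}{4}\right) \left(\left(- \frac{201}{4}\right) \left(-25\right)\right) = 147 \cdot \frac{11}{36} \cdot \frac{5025}{4} = \frac{539}{12} \cdot \frac{5025}{4} = \frac{902825}{16}$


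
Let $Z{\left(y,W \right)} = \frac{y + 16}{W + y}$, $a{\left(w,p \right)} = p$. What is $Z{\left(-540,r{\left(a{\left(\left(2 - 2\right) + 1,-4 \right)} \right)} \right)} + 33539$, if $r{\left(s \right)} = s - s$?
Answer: $\frac{4527896}{135} \approx 33540.0$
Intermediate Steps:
$r{\left(s \right)} = 0$
$Z{\left(y,W \right)} = \frac{16 + y}{W + y}$
$Z{\left(-540,r{\left(a{\left(\left(2 - 2\right) + 1,-4 \right)} \right)} \right)} + 33539 = \frac{16 - 540}{0 - 540} + 33539 = \frac{1}{-540} \left(-524\right) + 33539 = \left(- \frac{1}{540}\right) \left(-524\right) + 33539 = \frac{131}{135} + 33539 = \frac{4527896}{135}$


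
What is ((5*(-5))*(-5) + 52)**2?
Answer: 31329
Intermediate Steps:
((5*(-5))*(-5) + 52)**2 = (-25*(-5) + 52)**2 = (125 + 52)**2 = 177**2 = 31329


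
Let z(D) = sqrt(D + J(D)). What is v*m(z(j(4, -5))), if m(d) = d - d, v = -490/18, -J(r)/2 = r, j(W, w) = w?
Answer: 0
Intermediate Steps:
J(r) = -2*r
v = -245/9 (v = -490*1/18 = -245/9 ≈ -27.222)
z(D) = sqrt(-D) (z(D) = sqrt(D - 2*D) = sqrt(-D))
m(d) = 0
v*m(z(j(4, -5))) = -245/9*0 = 0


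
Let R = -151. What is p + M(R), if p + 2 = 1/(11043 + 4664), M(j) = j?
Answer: -2403170/15707 ≈ -153.00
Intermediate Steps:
p = -31413/15707 (p = -2 + 1/(11043 + 4664) = -2 + 1/15707 = -31413/15707 ≈ -1.9999)
p + M(R) = -31413/15707 - 151 = -2403170/15707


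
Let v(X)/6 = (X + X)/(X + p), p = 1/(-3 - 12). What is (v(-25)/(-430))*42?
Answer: -4725/4042 ≈ -1.1690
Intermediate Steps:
p = -1/15 (p = 1/(-15) = -1/15 ≈ -0.066667)
v(X) = 12*X/(-1/15 + X) (v(X) = 6*((X + X)/(X - 1/15)) = 6*((2*X)/(-1/15 + X)) = 6*(2*X/(-1/15 + X)) = 12*X/(-1/15 + X))
(v(-25)/(-430))*42 = ((180*(-25)/(-1 + 15*(-25)))/(-430))*42 = ((180*(-25)/(-1 - 375))*(-1/430))*42 = ((180*(-25)/(-376))*(-1/430))*42 = ((180*(-25)*(-1/376))*(-1/430))*42 = ((1125/94)*(-1/430))*42 = -225/8084*42 = -4725/4042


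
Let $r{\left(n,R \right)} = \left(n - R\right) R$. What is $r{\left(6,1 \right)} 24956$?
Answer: $124780$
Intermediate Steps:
$r{\left(n,R \right)} = R \left(n - R\right)$
$r{\left(6,1 \right)} 24956 = 1 \left(6 - 1\right) 24956 = 1 \cdot 5 \cdot 24956 = 5 \cdot 24956 = 124780$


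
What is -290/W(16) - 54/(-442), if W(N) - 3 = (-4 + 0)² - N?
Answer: -64009/663 ≈ -96.544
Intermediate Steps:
W(N) = 19 - N (W(N) = 3 + ((-4 + 0)² - N) = 3 + ((-4)² - N) = 3 + (16 - N) = 19 - N)
-290/W(16) - 54/(-442) = -290/(19 - 1*16) - 54/(-442) = -290/(19 - 16) - 54*(-1/442) = -290/3 + 27/221 = -64009/663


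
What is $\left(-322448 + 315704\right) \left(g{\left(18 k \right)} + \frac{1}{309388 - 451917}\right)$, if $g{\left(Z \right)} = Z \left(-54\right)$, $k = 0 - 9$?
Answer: $- \frac{8408713852104}{142529} \approx -5.8996 \cdot 10^{7}$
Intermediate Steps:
$k = -9$ ($k = 0 - 9 = -9$)
$g{\left(Z \right)} = - 54 Z$
$\left(-322448 + 315704\right) \left(g{\left(18 k \right)} + \frac{1}{309388 - 451917}\right) = \left(-322448 + 315704\right) \left(- 54 \cdot 18 \left(-9\right) + \frac{1}{309388 - 451917}\right) = - 6744 \left(\left(-54\right) \left(-162\right) + \frac{1}{-142529}\right) = - 6744 \left(8748 - \frac{1}{142529}\right) = \left(-6744\right) \frac{1246843691}{142529} = - \frac{8408713852104}{142529}$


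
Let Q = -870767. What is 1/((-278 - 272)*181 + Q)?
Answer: -1/970317 ≈ -1.0306e-6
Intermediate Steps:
1/((-278 - 272)*181 + Q) = 1/((-278 - 272)*181 - 870767) = 1/(-550*181 - 870767) = 1/(-99550 - 870767) = 1/(-970317) = -1/970317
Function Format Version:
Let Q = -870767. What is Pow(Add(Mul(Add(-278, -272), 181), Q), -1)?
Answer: Rational(-1, 970317) ≈ -1.0306e-6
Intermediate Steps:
Pow(Add(Mul(Add(-278, -272), 181), Q), -1) = Pow(Add(Mul(Add(-278, -272), 181), -870767), -1) = Pow(Add(Mul(-550, 181), -870767), -1) = Pow(Add(-99550, -870767), -1) = Pow(-970317, -1) = Rational(-1, 970317)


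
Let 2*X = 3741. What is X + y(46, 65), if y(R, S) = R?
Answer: 3833/2 ≈ 1916.5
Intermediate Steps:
X = 3741/2 (X = (½)*3741 = 3741/2 ≈ 1870.5)
X + y(46, 65) = 3741/2 + 46 = 3833/2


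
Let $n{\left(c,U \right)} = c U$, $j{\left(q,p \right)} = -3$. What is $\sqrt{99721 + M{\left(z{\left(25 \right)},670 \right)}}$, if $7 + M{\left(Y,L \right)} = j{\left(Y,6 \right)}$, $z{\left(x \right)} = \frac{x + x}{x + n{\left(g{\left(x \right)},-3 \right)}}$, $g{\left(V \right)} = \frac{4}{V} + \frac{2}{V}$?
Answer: $9 \sqrt{1231} \approx 315.77$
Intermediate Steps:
$g{\left(V \right)} = \frac{6}{V}$
$n{\left(c,U \right)} = U c$
$z{\left(x \right)} = \frac{2 x}{x - \frac{18}{x}}$ ($z{\left(x \right)} = \frac{x + x}{x - 3 \frac{6}{x}} = \frac{2 x}{x - \frac{18}{x}}$)
$M{\left(Y,L \right)} = -10$ ($M{\left(Y,L \right)} = -7 - 3 = -10$)
$\sqrt{99721 + M{\left(z{\left(25 \right)},670 \right)}} = \sqrt{99721 - 10} = \sqrt{99711} = 9 \sqrt{1231}$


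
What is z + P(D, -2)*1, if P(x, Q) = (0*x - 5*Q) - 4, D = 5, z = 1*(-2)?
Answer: 4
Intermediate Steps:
z = -2
P(x, Q) = -4 - 5*Q (P(x, Q) = (0 - 5*Q) - 4 = -5*Q - 4 = -4 - 5*Q)
z + P(D, -2)*1 = -2 + (-4 - 5*(-2))*1 = -2 + (-4 + 10)*1 = -2 + 6*1 = -2 + 6 = 4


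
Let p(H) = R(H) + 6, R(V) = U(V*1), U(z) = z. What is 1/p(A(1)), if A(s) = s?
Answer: ⅐ ≈ 0.14286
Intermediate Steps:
R(V) = V (R(V) = V*1 = V)
p(H) = 6 + H (p(H) = H + 6 = 6 + H)
1/p(A(1)) = 1/(6 + 1) = 1/7 = ⅐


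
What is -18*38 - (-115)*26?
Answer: 2306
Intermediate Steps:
-18*38 - (-115)*26 = -684 - 1*(-2990) = -684 + 2990 = 2306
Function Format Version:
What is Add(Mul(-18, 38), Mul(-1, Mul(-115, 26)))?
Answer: 2306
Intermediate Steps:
Add(Mul(-18, 38), Mul(-1, Mul(-115, 26))) = Add(-684, Mul(-1, -2990)) = Add(-684, 2990) = 2306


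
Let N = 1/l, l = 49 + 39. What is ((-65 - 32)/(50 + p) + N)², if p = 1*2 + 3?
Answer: 594441/193600 ≈ 3.0705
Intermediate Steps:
p = 5 (p = 2 + 3 = 5)
l = 88
N = 1/88 ≈ 0.011364
((-65 - 32)/(50 + p) + N)² = ((-65 - 32)/(50 + 5) + 1/88)² = (-97/55 + 1/88)² = (-771/440)² = 594441/193600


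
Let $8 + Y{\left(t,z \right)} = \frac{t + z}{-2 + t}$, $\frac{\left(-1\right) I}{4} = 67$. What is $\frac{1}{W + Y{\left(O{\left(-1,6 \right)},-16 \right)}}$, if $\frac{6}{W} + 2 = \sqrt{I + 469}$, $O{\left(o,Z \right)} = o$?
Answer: $- \frac{4029}{8825} - \frac{54 \sqrt{201}}{8825} \approx -0.5433$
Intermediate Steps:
$I = -268$ ($I = \left(-4\right) 67 = -268$)
$W = \frac{6}{-2 + \sqrt{201}}$ ($W = \frac{6}{-2 + \sqrt{-268 + 469}} = \frac{6}{-2 + \sqrt{201}} \approx 0.49271$)
$Y{\left(t,z \right)} = -8 + \frac{t + z}{-2 + t}$
$\frac{1}{W + Y{\left(O{\left(-1,6 \right)},-16 \right)}} = \frac{1}{\left(\frac{12}{197} + \frac{6 \sqrt{201}}{197}\right) + \frac{16 - 16 - -7}{-2 - 1}} = \frac{1}{\left(\frac{12}{197} + \frac{6 \sqrt{201}}{197}\right) + \frac{16 - 16 + 7}{-3}} = \frac{1}{\left(\frac{12}{197} + \frac{6 \sqrt{201}}{197}\right) - \frac{7}{3}} = \frac{1}{- \frac{1343}{591} + \frac{6 \sqrt{201}}{197}}$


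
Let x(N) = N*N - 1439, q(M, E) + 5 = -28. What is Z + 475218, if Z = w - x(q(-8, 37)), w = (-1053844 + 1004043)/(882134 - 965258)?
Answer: 39531164233/83124 ≈ 4.7557e+5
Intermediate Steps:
q(M, E) = -33 (q(M, E) = -5 - 28 = -33)
x(N) = -1439 + N² (x(N) = N² - 1439 = -1439 + N²)
w = 49801/83124 (w = -49801/(-83124) = -49801*(-1/83124) = 49801/83124 ≈ 0.59912)
Z = 29143201/83124 (Z = 49801/83124 - (-1439 + (-33)²) = 49801/83124 - (-1439 + 1089) = 49801/83124 - 1*(-350) = 49801/83124 + 350 = 29143201/83124 ≈ 350.60)
Z + 475218 = 29143201/83124 + 475218 = 39531164233/83124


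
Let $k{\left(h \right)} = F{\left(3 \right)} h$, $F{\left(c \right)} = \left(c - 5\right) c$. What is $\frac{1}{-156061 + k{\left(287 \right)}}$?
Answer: $- \frac{1}{157783} \approx -6.3378 \cdot 10^{-6}$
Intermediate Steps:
$F{\left(c \right)} = c \left(-5 + c\right)$ ($F{\left(c \right)} = \left(-5 + c\right) c = c \left(-5 + c\right)$)
$k{\left(h \right)} = - 6 h$ ($k{\left(h \right)} = 3 \left(-5 + 3\right) h = 3 \left(-2\right) h = - 6 h$)
$\frac{1}{-156061 + k{\left(287 \right)}} = \frac{1}{-156061 - 1722} = \frac{1}{-157783} = - \frac{1}{157783}$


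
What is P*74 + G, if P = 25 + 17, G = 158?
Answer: 3266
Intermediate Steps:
P = 42
P*74 + G = 42*74 + 158 = 3108 + 158 = 3266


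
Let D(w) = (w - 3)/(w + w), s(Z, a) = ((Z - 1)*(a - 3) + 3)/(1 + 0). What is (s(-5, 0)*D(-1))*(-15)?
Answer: -630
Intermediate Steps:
s(Z, a) = 3 + (-1 + Z)*(-3 + a) (s(Z, a) = ((-1 + Z)*(-3 + a) + 3)/1 = (3 + (-1 + Z)*(-3 + a))*1 = 3 + (-1 + Z)*(-3 + a))
D(w) = (-3 + w)/(2*w) (D(w) = (-3 + w)/((2*w)) = (-3 + w)*(1/(2*w)) = (-3 + w)/(2*w))
(s(-5, 0)*D(-1))*(-15) = ((6 - 1*0 - 3*(-5) - 5*0)*((½)*(-3 - 1)/(-1)))*(-15) = ((6 + 0 + 15 + 0)*((½)*(-1)*(-4)))*(-15) = (21*2)*(-15) = 42*(-15) = -630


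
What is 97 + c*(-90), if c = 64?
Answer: -5663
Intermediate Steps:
97 + c*(-90) = 97 + 64*(-90) = 97 - 5760 = -5663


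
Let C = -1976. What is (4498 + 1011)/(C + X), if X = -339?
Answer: -5509/2315 ≈ -2.3797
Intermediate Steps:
(4498 + 1011)/(C + X) = (4498 + 1011)/(-1976 - 339) = 5509/(-2315) = 5509*(-1/2315) = -5509/2315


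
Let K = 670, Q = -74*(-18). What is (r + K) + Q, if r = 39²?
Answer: 3523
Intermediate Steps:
Q = 1332
r = 1521
(r + K) + Q = (1521 + 670) + 1332 = 2191 + 1332 = 3523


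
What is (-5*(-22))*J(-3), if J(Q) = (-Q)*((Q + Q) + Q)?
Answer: -2970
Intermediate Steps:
J(Q) = -3*Q**2 (J(Q) = (-Q)*(2*Q + Q) = (-Q)*(3*Q) = -3*Q**2)
(-5*(-22))*J(-3) = (-5*(-22))*(-3*(-3)**2) = 110*(-3*9) = 110*(-27) = -2970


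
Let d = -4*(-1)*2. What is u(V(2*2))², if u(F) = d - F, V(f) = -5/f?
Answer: 1369/16 ≈ 85.563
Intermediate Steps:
d = 8 (d = 4*2 = 8)
u(F) = 8 - F
u(V(2*2))² = (8 - (-5)/(2*2))² = (8 - (-5)/4)² = (8 - 1*(-5/4))² = (8 + 5/4)² = (37/4)² = 1369/16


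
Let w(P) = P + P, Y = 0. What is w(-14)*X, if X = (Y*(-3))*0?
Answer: 0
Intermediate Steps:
X = 0 (X = (0*(-3))*0 = 0*0 = 0)
w(P) = 2*P
w(-14)*X = (2*(-14))*0 = -28*0 = 0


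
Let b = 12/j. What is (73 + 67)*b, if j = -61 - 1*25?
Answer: -840/43 ≈ -19.535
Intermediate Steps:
j = -86 (j = -61 - 25 = -86)
b = -6/43 (b = 12/(-86) = 12*(-1/86) = -6/43 ≈ -0.13953)
(73 + 67)*b = (73 + 67)*(-6/43) = 140*(-6/43) = -840/43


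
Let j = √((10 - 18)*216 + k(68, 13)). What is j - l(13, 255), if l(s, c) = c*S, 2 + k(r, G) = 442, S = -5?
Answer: 1275 + 2*I*√322 ≈ 1275.0 + 35.889*I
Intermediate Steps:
k(r, G) = 440 (k(r, G) = -2 + 442 = 440)
l(s, c) = -5*c (l(s, c) = c*(-5) = -5*c)
j = 2*I*√322 (j = √((10 - 18)*216 + 440) = √(-8*216 + 440) = √(-1728 + 440) = √(-1288) = 2*I*√322 ≈ 35.889*I)
j - l(13, 255) = 2*I*√322 - (-5)*255 = 2*I*√322 - 1*(-1275) = 2*I*√322 + 1275 = 1275 + 2*I*√322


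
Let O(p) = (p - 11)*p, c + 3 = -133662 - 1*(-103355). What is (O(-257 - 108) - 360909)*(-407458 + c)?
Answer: 97915130792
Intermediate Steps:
c = -30310 (c = -3 + (-133662 - 1*(-103355)) = -3 + (-133662 + 103355) = -3 - 30307 = -30310)
O(p) = p*(-11 + p) (O(p) = (-11 + p)*p = p*(-11 + p))
(O(-257 - 108) - 360909)*(-407458 + c) = ((-257 - 108)*(-11 + (-257 - 108)) - 360909)*(-407458 - 30310) = (-365*(-11 - 365) - 360909)*(-437768) = (-365*(-376) - 360909)*(-437768) = (137240 - 360909)*(-437768) = -223669*(-437768) = 97915130792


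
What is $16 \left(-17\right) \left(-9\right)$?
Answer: $2448$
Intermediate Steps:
$16 \left(-17\right) \left(-9\right) = \left(-272\right) \left(-9\right) = 2448$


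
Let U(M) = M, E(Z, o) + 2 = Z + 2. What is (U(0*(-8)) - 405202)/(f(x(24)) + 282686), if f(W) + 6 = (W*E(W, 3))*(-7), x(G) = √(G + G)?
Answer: -202601/141172 ≈ -1.4351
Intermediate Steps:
E(Z, o) = Z (E(Z, o) = -2 + (Z + 2) = -2 + (2 + Z) = Z)
x(G) = √2*√G (x(G) = √(2*G) = √2*√G)
f(W) = -6 - 7*W² (f(W) = -6 + (W*W)*(-7) = -6 + W²*(-7) = -6 - 7*W²)
(U(0*(-8)) - 405202)/(f(x(24)) + 282686) = (0*(-8) - 405202)/((-6 - 7*(√2*√24)²) + 282686) = (0 - 405202)/((-6 - 7*(√2*(2*√6))²) + 282686) = -405202/((-6 - 7*(4*√3)²) + 282686) = -405202/((-6 - 7*48) + 282686) = -405202/((-6 - 336) + 282686) = -405202/(-342 + 282686) = -405202/282344 = -405202*1/282344 = -202601/141172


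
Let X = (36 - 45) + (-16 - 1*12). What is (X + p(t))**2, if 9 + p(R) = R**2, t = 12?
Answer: 9604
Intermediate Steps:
p(R) = -9 + R**2
X = -37 (X = -9 + (-16 - 12) = -9 - 28 = -37)
(X + p(t))**2 = (-37 + (-9 + 12**2))**2 = (-37 + (-9 + 144))**2 = (-37 + 135)**2 = 98**2 = 9604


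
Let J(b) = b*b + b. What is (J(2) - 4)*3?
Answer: 6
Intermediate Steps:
J(b) = b + b**2 (J(b) = b**2 + b = b + b**2)
(J(2) - 4)*3 = (2*(1 + 2) - 4)*3 = (2*3 - 4)*3 = (6 - 4)*3 = 2*3 = 6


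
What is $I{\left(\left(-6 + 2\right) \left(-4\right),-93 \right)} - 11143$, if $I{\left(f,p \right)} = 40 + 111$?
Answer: $-10992$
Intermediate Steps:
$I{\left(f,p \right)} = 151$
$I{\left(\left(-6 + 2\right) \left(-4\right),-93 \right)} - 11143 = 151 - 11143 = -10992$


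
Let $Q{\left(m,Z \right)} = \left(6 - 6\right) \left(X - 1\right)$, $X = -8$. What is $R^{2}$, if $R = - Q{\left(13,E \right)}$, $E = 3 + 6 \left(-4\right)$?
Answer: $0$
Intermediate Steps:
$E = -21$ ($E = 3 - 24 = -21$)
$Q{\left(m,Z \right)} = 0$ ($Q{\left(m,Z \right)} = \left(6 - 6\right) \left(-8 - 1\right) = 0 \left(-9\right) = 0$)
$R = 0$ ($R = \left(-1\right) 0 = 0$)
$R^{2} = 0^{2} = 0$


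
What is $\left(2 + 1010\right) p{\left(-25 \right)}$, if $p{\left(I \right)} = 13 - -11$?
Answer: $24288$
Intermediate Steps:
$p{\left(I \right)} = 24$ ($p{\left(I \right)} = 13 + 11 = 24$)
$\left(2 + 1010\right) p{\left(-25 \right)} = \left(2 + 1010\right) 24 = 1012 \cdot 24 = 24288$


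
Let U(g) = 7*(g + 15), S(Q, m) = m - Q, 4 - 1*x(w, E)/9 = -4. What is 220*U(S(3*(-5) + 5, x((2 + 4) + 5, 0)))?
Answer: 149380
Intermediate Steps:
x(w, E) = 72 (x(w, E) = 36 - 9*(-4) = 36 + 36 = 72)
U(g) = 105 + 7*g (U(g) = 7*(15 + g) = 105 + 7*g)
220*U(S(3*(-5) + 5, x((2 + 4) + 5, 0))) = 220*(105 + 7*(72 - (3*(-5) + 5))) = 220*(105 + 7*(72 - (-15 + 5))) = 220*(105 + 7*(72 - 1*(-10))) = 220*(105 + 7*(72 + 10)) = 220*(105 + 7*82) = 220*(105 + 574) = 220*679 = 149380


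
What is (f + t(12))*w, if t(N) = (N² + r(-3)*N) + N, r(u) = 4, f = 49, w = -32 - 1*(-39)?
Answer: 1771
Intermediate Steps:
w = 7 (w = -32 + 39 = 7)
t(N) = N² + 5*N (t(N) = (N² + 4*N) + N = N² + 5*N)
(f + t(12))*w = (49 + 12*(5 + 12))*7 = (49 + 12*17)*7 = (49 + 204)*7 = 253*7 = 1771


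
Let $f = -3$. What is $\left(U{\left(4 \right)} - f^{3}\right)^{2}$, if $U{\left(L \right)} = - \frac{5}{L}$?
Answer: $\frac{10609}{16} \approx 663.06$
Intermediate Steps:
$\left(U{\left(4 \right)} - f^{3}\right)^{2} = \left(- \frac{5}{4} - \left(-3\right)^{3}\right)^{2} = \left(\left(-5\right) \frac{1}{4} - -27\right)^{2} = \left(- \frac{5}{4} + 27\right)^{2} = \left(\frac{103}{4}\right)^{2} = \frac{10609}{16}$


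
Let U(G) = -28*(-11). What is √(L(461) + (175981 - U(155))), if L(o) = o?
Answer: √176134 ≈ 419.68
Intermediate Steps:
U(G) = 308
√(L(461) + (175981 - U(155))) = √(461 + (175981 - 1*308)) = √(461 + (175981 - 308)) = √(461 + 175673) = √176134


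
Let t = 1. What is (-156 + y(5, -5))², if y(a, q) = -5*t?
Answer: 25921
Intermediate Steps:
y(a, q) = -5 (y(a, q) = -5*1 = -5)
(-156 + y(5, -5))² = (-156 - 5)² = (-161)² = 25921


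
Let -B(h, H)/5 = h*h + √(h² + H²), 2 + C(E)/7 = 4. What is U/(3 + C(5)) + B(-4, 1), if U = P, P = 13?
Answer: -1347/17 - 5*√17 ≈ -99.851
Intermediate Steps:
C(E) = 14 (C(E) = -14 + 7*4 = -14 + 28 = 14)
B(h, H) = -5*h² - 5*√(H² + h²) (B(h, H) = -5*(h*h + √(h² + H²)) = -5*(h² + √(H² + h²)) = -5*h² - 5*√(H² + h²))
U = 13
U/(3 + C(5)) + B(-4, 1) = 13/(3 + 14) + (-5*(-4)² - 5*√(1² + (-4)²)) = 13/17 + (-5*16 - 5*√(1 + 16)) = (1/17)*13 + (-80 - 5*√17) = 13/17 + (-80 - 5*√17) = -1347/17 - 5*√17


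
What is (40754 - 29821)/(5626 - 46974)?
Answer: -10933/41348 ≈ -0.26441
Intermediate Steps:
(40754 - 29821)/(5626 - 46974) = 10933/(-41348) = 10933*(-1/41348) = -10933/41348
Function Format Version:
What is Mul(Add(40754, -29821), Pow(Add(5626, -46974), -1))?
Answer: Rational(-10933, 41348) ≈ -0.26441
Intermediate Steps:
Mul(Add(40754, -29821), Pow(Add(5626, -46974), -1)) = Mul(10933, Pow(-41348, -1)) = Mul(10933, Rational(-1, 41348)) = Rational(-10933, 41348)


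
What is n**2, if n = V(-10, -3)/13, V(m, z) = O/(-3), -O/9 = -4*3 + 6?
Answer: 324/169 ≈ 1.9172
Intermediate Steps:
O = 54 (O = -9*(-4*3 + 6) = -9*(-12 + 6) = -9*(-6) = 54)
V(m, z) = -18 (V(m, z) = 54/(-3) = 54*(-1/3) = -18)
n = -18/13 ≈ -1.3846
n**2 = (-18/13)**2 = 324/169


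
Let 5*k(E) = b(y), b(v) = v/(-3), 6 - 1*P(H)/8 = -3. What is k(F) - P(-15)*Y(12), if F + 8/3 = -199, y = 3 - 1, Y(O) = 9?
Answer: -9722/15 ≈ -648.13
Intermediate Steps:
P(H) = 72 (P(H) = 48 - 8*(-3) = 48 + 24 = 72)
y = 2
b(v) = -v/3 (b(v) = v*(-⅓) = -v/3)
F = -605/3 (F = -8/3 - 199 = -605/3 ≈ -201.67)
k(E) = -2/15 (k(E) = (-⅓*2)/5 = (⅕)*(-⅔) = -2/15)
k(F) - P(-15)*Y(12) = -2/15 - 72*9 = -2/15 - 1*648 = -2/15 - 648 = -9722/15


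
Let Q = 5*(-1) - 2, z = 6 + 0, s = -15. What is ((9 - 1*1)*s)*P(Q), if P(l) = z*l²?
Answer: -35280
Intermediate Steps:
z = 6
Q = -7 (Q = -5 - 2 = -7)
P(l) = 6*l²
((9 - 1*1)*s)*P(Q) = ((9 - 1*1)*(-15))*(6*(-7)²) = ((9 - 1)*(-15))*(6*49) = (8*(-15))*294 = -120*294 = -35280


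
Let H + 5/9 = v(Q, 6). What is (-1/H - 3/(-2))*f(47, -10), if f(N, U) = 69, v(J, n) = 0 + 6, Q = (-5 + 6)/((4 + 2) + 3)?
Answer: 8901/98 ≈ 90.827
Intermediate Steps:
Q = ⅑ (Q = 1/(6 + 3) = 1/9 = 1*(⅑) = ⅑ ≈ 0.11111)
v(J, n) = 6
H = 49/9 (H = -5/9 + 6 = 49/9 ≈ 5.4444)
(-1/H - 3/(-2))*f(47, -10) = (-1/49/9 - 3/(-2))*69 = (-1*9/49 - 3*(-½))*69 = (-9/49 + 3/2)*69 = (129/98)*69 = 8901/98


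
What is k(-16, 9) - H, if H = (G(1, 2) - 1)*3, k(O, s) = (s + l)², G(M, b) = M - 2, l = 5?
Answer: 202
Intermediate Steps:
G(M, b) = -2 + M
k(O, s) = (5 + s)² (k(O, s) = (s + 5)² = (5 + s)²)
H = -6 (H = ((-2 + 1) - 1)*3 = (-1 - 1)*3 = -2*3 = -6)
k(-16, 9) - H = (5 + 9)² - 1*(-6) = 14² + 6 = 196 + 6 = 202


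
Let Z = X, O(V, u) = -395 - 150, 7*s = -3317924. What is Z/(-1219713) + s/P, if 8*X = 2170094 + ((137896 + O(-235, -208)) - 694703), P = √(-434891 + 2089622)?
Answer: -806371/4878852 - 3317924*√183859/3861039 ≈ -368.64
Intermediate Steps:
s = -3317924/7 (s = (⅐)*(-3317924) = -3317924/7 ≈ -4.7399e+5)
O(V, u) = -545
P = 3*√183859 (P = √1654731 = 3*√183859 ≈ 1286.4)
X = 806371/4 (X = (2170094 + ((137896 - 545) - 694703))/8 = (2170094 + (137351 - 694703))/8 = (2170094 - 557352)/8 = (⅛)*1612742 = 806371/4 ≈ 2.0159e+5)
Z = 806371/4 ≈ 2.0159e+5
Z/(-1219713) + s/P = (806371/4)/(-1219713) - 3317924*√183859/551577/7 = (806371/4)*(-1/1219713) - 3317924*√183859/3861039 = -806371/4878852 - 3317924*√183859/3861039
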